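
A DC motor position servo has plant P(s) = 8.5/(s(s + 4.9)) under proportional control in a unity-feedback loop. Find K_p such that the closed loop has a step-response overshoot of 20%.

From %OS = 100·exp(−πζ/√(1−ζ²)) = 20%, ζ = −ln(0.2)/√(π²+ln²(0.2)) = 0.4559.
Characteristic equation s² + 4.9s + 8.5K_p = 0 gives ζ = 4.9/(2√(8.5K_p)).
Setting ζ = 0.4559: √(8.5K_p) = 4.9/(2·0.4559) = 5.373, so K_p = 28.87/8.5 = 3.4.

K_p = 3.4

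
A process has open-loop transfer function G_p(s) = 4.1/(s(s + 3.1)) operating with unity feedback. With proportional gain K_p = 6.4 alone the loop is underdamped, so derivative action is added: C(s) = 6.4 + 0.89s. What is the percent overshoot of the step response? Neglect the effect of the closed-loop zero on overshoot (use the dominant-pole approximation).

Forward path: (6.4 + 0.89s)·4.1/(s(s+3.1)). The closed-loop characteristic equation is s² + (3.1 + 4.1·0.89)s + 4.1·6.4 = 0.
That is s² + 6.749s + 26.24 = 0, so ω_n = 5.122 rad/s and ζ = 6.749/(2·5.122) = 0.6588.
%OS = 100·exp(−πζ/√(1−ζ²)) = 6.39%.

6.39%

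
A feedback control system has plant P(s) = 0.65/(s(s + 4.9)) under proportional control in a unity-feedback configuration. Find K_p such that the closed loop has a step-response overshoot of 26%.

From %OS = 100·exp(−πζ/√(1−ζ²)) = 26%, ζ = −ln(0.26)/√(π²+ln²(0.26)) = 0.3941.
Characteristic equation s² + 4.9s + 0.65K_p = 0 gives ζ = 4.9/(2√(0.65K_p)).
Setting ζ = 0.3941: √(0.65K_p) = 4.9/(2·0.3941) = 6.217, so K_p = 38.65/0.65 = 59.5.

K_p = 59.5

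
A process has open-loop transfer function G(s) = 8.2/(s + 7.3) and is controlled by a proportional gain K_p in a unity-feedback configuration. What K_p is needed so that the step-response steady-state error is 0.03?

K_p = 28.8

Steady-state error for a unit step on this type-0 loop is 1/(1 + K_p·G(0)).
G(0) = 1.123. Require 1/(1 + K_p·1.123) = 0.03, so 1 + 1.123·K_p = 33.33.
K_p = (33.33 − 1)/1.123 = 28.8.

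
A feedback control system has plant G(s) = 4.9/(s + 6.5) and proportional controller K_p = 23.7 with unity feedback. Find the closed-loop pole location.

s = -122.6

Closed-loop transfer function: T(s) = K_p·G(s)/(1 + K_p·G(s)) = 116.1/(s + 6.5 + 116.1) = 116.1/(s + 122.6).
The closed-loop pole is at s = −122.6.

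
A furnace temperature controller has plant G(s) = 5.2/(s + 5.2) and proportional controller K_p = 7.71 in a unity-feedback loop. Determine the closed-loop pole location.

Closed-loop transfer function: T(s) = K_p·G(s)/(1 + K_p·G(s)) = 40.09/(s + 5.2 + 40.09) = 40.09/(s + 45.29).
The closed-loop pole is at s = −45.29.

s = -45.29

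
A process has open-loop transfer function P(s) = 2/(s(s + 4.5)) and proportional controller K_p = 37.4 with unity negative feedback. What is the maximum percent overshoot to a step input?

The closed-loop denominator s² + 4.5s + 74.8 gives ω_n = √74.8 = 8.649 and ζ = 4.5/(2ω_n) = 0.2602.
%OS = 100·exp(−πζ/√(1−ζ²)) = 100·exp(−π·0.2602/√0.9323) = 42.9%.

42.9%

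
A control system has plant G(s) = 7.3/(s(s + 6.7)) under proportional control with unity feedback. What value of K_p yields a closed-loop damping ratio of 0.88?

Closed-loop characteristic equation: s² + 6.7s + K_p·7.3 = 0.
So ω_n = √(7.3K_p) and 2ζω_n = 6.7, giving ζ = 6.7/(2√(7.3K_p)).
Setting ζ = 0.88: √(7.3K_p) = 6.7/(2·0.88) = 3.807, so K_p = 14.49/7.3 = 1.99.

K_p = 1.99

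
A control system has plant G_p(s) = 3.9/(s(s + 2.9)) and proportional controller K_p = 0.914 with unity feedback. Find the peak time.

The closed-loop denominator s² + 2.9s + 3.565 gives ω_n = √3.565 = 1.888 and ζ = 2.9/(2ω_n) = 0.768.
Damped frequency ω_d = ω_n√(1−ζ²) = 1.209 rad/s, so peak time T_p = π/ω_d = 2.6 s.

T_p = 2.6 s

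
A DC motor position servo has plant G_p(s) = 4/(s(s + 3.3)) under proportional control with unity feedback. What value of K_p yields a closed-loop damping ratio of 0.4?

Closed-loop characteristic equation: s² + 3.3s + K_p·4 = 0.
So ω_n = √(4K_p) and 2ζω_n = 3.3, giving ζ = 3.3/(2√(4K_p)).
Setting ζ = 0.4: √(4K_p) = 3.3/(2·0.4) = 4.125, so K_p = 17.02/4 = 4.25.

K_p = 4.25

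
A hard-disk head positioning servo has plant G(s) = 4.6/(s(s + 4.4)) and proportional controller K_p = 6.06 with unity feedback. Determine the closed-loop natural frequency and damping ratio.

ω_n = 5.28 rad/s, ζ = 0.417

With unity feedback the closed-loop characteristic equation is s² + 4.4s + 6.06·4.6 = s² + 4.4s + 27.88 = 0.
So ω_n² = 27.88 ⇒ ω_n = 5.28 rad/s, and ζ = 4.4/(2ω_n) = 0.417.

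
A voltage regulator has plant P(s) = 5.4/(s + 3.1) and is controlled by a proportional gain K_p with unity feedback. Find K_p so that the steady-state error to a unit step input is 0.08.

K_p = 6.6

For a type-0 loop with proportional control, e_ss = 1/(1 + K_p·P(0)).
P(0) = 1.742. Require 1/(1 + K_p·1.742) = 0.08, so 1 + 1.742·K_p = 12.5.
K_p = (12.5 − 1)/1.742 = 6.6.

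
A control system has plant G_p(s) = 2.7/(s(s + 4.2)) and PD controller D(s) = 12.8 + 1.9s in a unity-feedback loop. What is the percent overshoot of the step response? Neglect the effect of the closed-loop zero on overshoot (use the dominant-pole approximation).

1.66%

Forward path: (12.8 + 1.9s)·2.7/(s(s+4.2)). The closed-loop characteristic equation is s² + (4.2 + 2.7·1.9)s + 2.7·12.8 = 0.
That is s² + 9.33s + 34.56 = 0, so ω_n = 5.879 rad/s and ζ = 9.33/(2·5.879) = 0.7935.
%OS = 100·exp(−πζ/√(1−ζ²)) = 1.66%.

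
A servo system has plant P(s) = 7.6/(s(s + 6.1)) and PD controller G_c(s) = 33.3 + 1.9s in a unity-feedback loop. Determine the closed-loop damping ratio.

Forward path: (33.3 + 1.9s)·7.6/(s(s+6.1)). The closed-loop characteristic equation is s² + (6.1 + 7.6·1.9)s + 7.6·33.3 = 0.
That is s² + 20.54s + 253.1 = 0, so ω_n = 15.91 rad/s and ζ = 20.54/(2·15.91) = 0.6456.

ζ = 0.646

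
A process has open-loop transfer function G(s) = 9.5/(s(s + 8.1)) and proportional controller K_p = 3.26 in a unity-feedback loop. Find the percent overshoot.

3.57%

The closed-loop denominator s² + 8.1s + 30.97 gives ω_n = √30.97 = 5.565 and ζ = 8.1/(2ω_n) = 0.7278.
%OS = 100·exp(−πζ/√(1−ζ²)) = 100·exp(−π·0.7278/√0.4704) = 3.57%.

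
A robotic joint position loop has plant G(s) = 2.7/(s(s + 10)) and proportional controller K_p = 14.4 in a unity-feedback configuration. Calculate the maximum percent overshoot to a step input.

1.48%

From 1 + K_pG(s) = 0: s² + 10s + 38.88 = 0 ⇒ ω_n = 6.235, ζ = 0.8019.
%OS = 100·exp(−πζ/√(1−ζ²)) = 100·exp(−π·0.8019/√0.357) = 1.48%.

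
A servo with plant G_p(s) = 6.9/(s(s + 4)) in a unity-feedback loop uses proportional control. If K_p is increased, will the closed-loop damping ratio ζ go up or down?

ζ = 4/(2√(6.9K_p)); increasing K_p raises the denominator, so ζ falls.

decrease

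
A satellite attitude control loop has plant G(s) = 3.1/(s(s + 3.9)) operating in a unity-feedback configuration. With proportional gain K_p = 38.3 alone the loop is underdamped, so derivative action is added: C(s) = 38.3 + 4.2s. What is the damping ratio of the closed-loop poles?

ζ = 0.776

Forward path: (38.3 + 4.2s)·3.1/(s(s+3.9)). The closed-loop characteristic equation is s² + (3.9 + 3.1·4.2)s + 3.1·38.3 = 0.
That is s² + 16.92s + 118.7 = 0, so ω_n = 10.9 rad/s and ζ = 16.92/(2·10.9) = 0.7764.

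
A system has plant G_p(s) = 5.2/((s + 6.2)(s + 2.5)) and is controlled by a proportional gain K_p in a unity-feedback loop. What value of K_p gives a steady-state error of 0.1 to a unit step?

K_p = 26.8

The loop is type 0, so e_ss(step) = 1/(1 + K_pos) with K_pos = K_p·G_p(0).
G_p(0) = 0.3355. Require 1/(1 + K_p·0.3355) = 0.1, so 1 + 0.3355·K_p = 10.
K_p = (10 − 1)/0.3355 = 26.8.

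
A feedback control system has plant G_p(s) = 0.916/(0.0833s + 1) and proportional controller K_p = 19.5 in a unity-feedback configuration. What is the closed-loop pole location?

s = -226.4

Closed loop: T(s) = K_p·G_p/(1+K_p·G_p) = 17.86/(0.0833s + 1 + 17.86), with pole at s = −(1 + 17.86)/0.0833 = −226.4.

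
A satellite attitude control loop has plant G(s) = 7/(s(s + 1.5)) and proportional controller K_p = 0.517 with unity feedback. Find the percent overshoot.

26%

The closed-loop denominator s² + 1.5s + 3.619 gives ω_n = √3.619 = 1.902 and ζ = 1.5/(2ω_n) = 0.3942.
%OS = 100·exp(−πζ/√(1−ζ²)) = 100·exp(−π·0.3942/√0.8446) = 26%.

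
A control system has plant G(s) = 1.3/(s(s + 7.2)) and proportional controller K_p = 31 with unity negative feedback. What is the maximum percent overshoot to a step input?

Closed-loop characteristic equation: s² + 7.2s + 40.3 = 0, so ω_n = 6.348 rad/s and ζ = 7.2/(2·6.348) = 0.5671.
%OS = 100·exp(−πζ/√(1−ζ²)) = 100·exp(−π·0.5671/√0.6784) = 11.5%.

11.5%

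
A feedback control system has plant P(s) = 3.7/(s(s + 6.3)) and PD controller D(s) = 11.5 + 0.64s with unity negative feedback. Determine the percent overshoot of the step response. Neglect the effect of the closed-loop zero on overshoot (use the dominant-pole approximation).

Forward path: (11.5 + 0.64s)·3.7/(s(s+6.3)). The closed-loop characteristic equation is s² + (6.3 + 3.7·0.64)s + 3.7·11.5 = 0.
That is s² + 8.668s + 42.55 = 0, so ω_n = 6.523 rad/s and ζ = 8.668/(2·6.523) = 0.6644.
%OS = 100·exp(−πζ/√(1−ζ²)) = 6.12%.

6.12%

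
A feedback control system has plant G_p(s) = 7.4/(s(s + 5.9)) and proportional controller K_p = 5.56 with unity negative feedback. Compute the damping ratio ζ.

ζ = 0.46

The closed-loop denominator is s(s+5.9) + 5.56·7.4 = s² + 5.9s + 41.14.
So ω_n² = 41.14 ⇒ ω_n = 6.414 rad/s, and ζ = 5.9/(2ω_n) = 0.46.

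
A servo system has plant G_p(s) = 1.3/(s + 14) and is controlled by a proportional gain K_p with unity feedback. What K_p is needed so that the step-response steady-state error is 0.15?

K_p = 61

Steady-state error for a unit step on this type-0 loop is 1/(1 + K_p·G_p(0)).
G_p(0) = 0.09286. Require 1/(1 + K_p·0.09286) = 0.15, so 1 + 0.09286·K_p = 6.667.
K_p = (6.667 − 1)/0.09286 = 61.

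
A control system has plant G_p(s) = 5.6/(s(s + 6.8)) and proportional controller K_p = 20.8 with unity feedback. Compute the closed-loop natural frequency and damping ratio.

1 + K_p·G_p(s) = 0 gives s² + 6.8s + 116.5 = 0.
So ω_n² = 116.5 ⇒ ω_n = 10.79 rad/s, and ζ = 6.8/(2ω_n) = 0.315.

ω_n = 10.8 rad/s, ζ = 0.315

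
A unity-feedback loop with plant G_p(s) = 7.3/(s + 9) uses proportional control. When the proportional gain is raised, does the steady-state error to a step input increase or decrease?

decrease

e_ss = 1/(1 + K_p·G_p(0)); a larger K_p raises the denominator, so e_ss decreases.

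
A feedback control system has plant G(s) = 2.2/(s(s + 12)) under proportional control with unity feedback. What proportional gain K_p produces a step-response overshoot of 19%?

K_p = 74.9

From %OS = 100·exp(−πζ/√(1−ζ²)) = 19%, ζ = −ln(0.19)/√(π²+ln²(0.19)) = 0.4673.
Characteristic equation s² + 12s + 2.2K_p = 0 gives ζ = 12/(2√(2.2K_p)).
Setting ζ = 0.4673: √(2.2K_p) = 12/(2·0.4673) = 12.84, so K_p = 164.8/2.2 = 74.9.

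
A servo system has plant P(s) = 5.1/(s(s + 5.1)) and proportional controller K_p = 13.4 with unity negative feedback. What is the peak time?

T_p = 0.4 s

The closed-loop denominator s² + 5.1s + 68.34 gives ω_n = √68.34 = 8.267 and ζ = 5.1/(2ω_n) = 0.3085.
Damped frequency ω_d = ω_n√(1−ζ²) = 7.864 rad/s, so peak time T_p = π/ω_d = 0.4 s.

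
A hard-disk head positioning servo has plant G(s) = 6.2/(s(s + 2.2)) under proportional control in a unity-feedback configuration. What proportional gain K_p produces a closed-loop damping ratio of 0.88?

Closed-loop characteristic equation: s² + 2.2s + K_p·6.2 = 0.
So ω_n = √(6.2K_p) and 2ζω_n = 2.2, giving ζ = 2.2/(2√(6.2K_p)).
Setting ζ = 0.88: √(6.2K_p) = 2.2/(2·0.88) = 1.25, so K_p = 1.562/6.2 = 0.252.

K_p = 0.252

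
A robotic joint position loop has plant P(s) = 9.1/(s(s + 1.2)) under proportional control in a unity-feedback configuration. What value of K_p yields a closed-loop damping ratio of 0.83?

K_p = 0.0574

Closed-loop characteristic equation: s² + 1.2s + K_p·9.1 = 0.
So ω_n = √(9.1K_p) and 2ζω_n = 1.2, giving ζ = 1.2/(2√(9.1K_p)).
Setting ζ = 0.83: √(9.1K_p) = 1.2/(2·0.83) = 0.7229, so K_p = 0.5226/9.1 = 0.0574.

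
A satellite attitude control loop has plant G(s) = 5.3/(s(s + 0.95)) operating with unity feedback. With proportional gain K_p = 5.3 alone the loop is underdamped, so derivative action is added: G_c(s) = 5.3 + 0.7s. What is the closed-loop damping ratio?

ζ = 0.44

Forward path: (5.3 + 0.7s)·5.3/(s(s+0.95)). The closed-loop characteristic equation is s² + (0.95 + 5.3·0.7)s + 5.3·5.3 = 0.
That is s² + 4.66s + 28.09 = 0, so ω_n = 5.3 rad/s and ζ = 4.66/(2·5.3) = 0.4396.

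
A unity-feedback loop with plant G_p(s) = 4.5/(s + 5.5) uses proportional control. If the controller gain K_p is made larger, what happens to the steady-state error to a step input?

decrease

e_ss = 1/(1 + K_p·G_p(0)); a larger K_p raises the denominator, so e_ss decreases.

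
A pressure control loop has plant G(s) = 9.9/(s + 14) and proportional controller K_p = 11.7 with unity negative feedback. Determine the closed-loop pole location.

s = -129.8

Closed-loop transfer function: T(s) = K_p·G(s)/(1 + K_p·G(s)) = 115.8/(s + 14 + 115.8) = 115.8/(s + 129.8).
The closed-loop pole is at s = −129.8.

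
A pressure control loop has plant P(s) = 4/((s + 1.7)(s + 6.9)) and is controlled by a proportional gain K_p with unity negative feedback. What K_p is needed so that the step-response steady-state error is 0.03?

For a type-0 loop with proportional control, e_ss = 1/(1 + K_p·P(0)).
P(0) = 0.341. Require 1/(1 + K_p·0.341) = 0.03, so 1 + 0.341·K_p = 33.33.
K_p = (33.33 − 1)/0.341 = 94.8.

K_p = 94.8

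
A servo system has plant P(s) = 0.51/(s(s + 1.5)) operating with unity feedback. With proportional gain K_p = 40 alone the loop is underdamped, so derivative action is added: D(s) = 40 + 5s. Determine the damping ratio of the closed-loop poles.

Forward path: (40 + 5s)·0.51/(s(s+1.5)). The closed-loop characteristic equation is s² + (1.5 + 0.51·5)s + 0.51·40 = 0.
That is s² + 4.05s + 20.4 = 0, so ω_n = 4.517 rad/s and ζ = 4.05/(2·4.517) = 0.4483.

ζ = 0.448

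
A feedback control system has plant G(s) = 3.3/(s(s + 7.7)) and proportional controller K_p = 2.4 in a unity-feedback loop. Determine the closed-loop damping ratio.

The closed-loop denominator is s(s+7.7) + 2.4·3.3 = s² + 7.7s + 7.92.
So ω_n² = 7.92 ⇒ ω_n = 2.814 rad/s, and ζ = 7.7/(2ω_n) = 1.37.

ζ = 1.37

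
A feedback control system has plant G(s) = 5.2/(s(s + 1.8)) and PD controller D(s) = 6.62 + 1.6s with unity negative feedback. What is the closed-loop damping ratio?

Forward path: (6.62 + 1.6s)·5.2/(s(s+1.8)). The closed-loop characteristic equation is s² + (1.8 + 5.2·1.6)s + 5.2·6.62 = 0.
That is s² + 10.12s + 34.42 = 0, so ω_n = 5.867 rad/s and ζ = 10.12/(2·5.867) = 0.8624.

ζ = 0.862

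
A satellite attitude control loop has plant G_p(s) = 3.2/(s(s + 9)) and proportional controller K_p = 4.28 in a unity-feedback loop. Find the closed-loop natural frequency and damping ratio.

The closed-loop denominator is s(s+9) + 4.28·3.2 = s² + 9s + 13.7.
So ω_n² = 13.7 ⇒ ω_n = 3.701 rad/s, and ζ = 9/(2ω_n) = 1.22.

ω_n = 3.7 rad/s, ζ = 1.22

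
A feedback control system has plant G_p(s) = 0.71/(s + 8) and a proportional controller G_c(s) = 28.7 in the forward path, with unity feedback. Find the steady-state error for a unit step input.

0.282

The loop is type 0. Static position error constant K_pos = G_c(0)·G_p(0) = 28.7·0.08875 = 2.547.
Steady-state error to a unit step: e_ss = 1/(1+K_pos) = 1/3.547 = 0.282.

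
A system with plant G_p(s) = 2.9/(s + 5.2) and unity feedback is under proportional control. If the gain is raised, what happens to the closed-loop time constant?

The closed-loop bandwidth 5.2+K_p·2.9 grows with K_p, so τ shrinks.

decrease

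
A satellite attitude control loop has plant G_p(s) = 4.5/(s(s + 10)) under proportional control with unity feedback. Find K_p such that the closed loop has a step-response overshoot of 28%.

From %OS = 100·exp(−πζ/√(1−ζ²)) = 28%, ζ = −ln(0.28)/√(π²+ln²(0.28)) = 0.3755.
Characteristic equation s² + 10s + 4.5K_p = 0 gives ζ = 10/(2√(4.5K_p)).
Setting ζ = 0.3755: √(4.5K_p) = 10/(2·0.3755) = 13.31, so K_p = 177.3/4.5 = 39.4.

K_p = 39.4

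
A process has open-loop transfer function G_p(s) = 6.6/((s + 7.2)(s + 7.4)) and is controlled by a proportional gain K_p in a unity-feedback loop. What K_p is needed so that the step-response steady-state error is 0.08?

K_p = 92.8

For a type-0 loop with proportional control, e_ss = 1/(1 + K_p·G_p(0)).
G_p(0) = 0.1239. Require 1/(1 + K_p·0.1239) = 0.08, so 1 + 0.1239·K_p = 12.5.
K_p = (12.5 − 1)/0.1239 = 92.8.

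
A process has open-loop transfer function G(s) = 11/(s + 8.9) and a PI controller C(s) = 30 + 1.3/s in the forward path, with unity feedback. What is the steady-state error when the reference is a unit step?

0

The open loop C(s)G(s) has a pole at the origin (type 1), so the static position error constant is infinite and e_ss = 1/(1+∞) = 0.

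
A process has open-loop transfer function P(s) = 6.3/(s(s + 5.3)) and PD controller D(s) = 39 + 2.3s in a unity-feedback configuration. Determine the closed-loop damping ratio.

ζ = 0.631

Forward path: (39 + 2.3s)·6.3/(s(s+5.3)). The closed-loop characteristic equation is s² + (5.3 + 6.3·2.3)s + 6.3·39 = 0.
That is s² + 19.79s + 245.7 = 0, so ω_n = 15.67 rad/s and ζ = 19.79/(2·15.67) = 0.6313.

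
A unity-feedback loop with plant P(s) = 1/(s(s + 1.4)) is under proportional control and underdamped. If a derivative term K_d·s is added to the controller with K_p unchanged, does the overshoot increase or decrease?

With PD the characteristic equation becomes s² + (a + K·K_d)s + K·K_p = 0; the damping term grows, ζ rises, overshoot falls.

decrease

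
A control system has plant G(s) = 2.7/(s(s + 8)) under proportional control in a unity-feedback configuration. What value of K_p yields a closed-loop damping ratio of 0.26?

K_p = 87.7

Closed-loop characteristic equation: s² + 8s + K_p·2.7 = 0.
So ω_n = √(2.7K_p) and 2ζω_n = 8, giving ζ = 8/(2√(2.7K_p)).
Setting ζ = 0.26: √(2.7K_p) = 8/(2·0.26) = 15.38, so K_p = 236.7/2.7 = 87.7.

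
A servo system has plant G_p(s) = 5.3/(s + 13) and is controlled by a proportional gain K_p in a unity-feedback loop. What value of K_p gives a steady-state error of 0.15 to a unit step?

K_p = 13.9

The loop is type 0, so e_ss(step) = 1/(1 + K_pos) with K_pos = K_p·G_p(0).
G_p(0) = 0.4077. Require 1/(1 + K_p·0.4077) = 0.15, so 1 + 0.4077·K_p = 6.667.
K_p = (6.667 − 1)/0.4077 = 13.9.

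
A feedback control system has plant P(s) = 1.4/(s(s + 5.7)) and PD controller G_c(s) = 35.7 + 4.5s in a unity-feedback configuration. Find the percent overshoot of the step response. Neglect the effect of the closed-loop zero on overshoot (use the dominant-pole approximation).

Forward path: (35.7 + 4.5s)·1.4/(s(s+5.7)). The closed-loop characteristic equation is s² + (5.7 + 1.4·4.5)s + 1.4·35.7 = 0.
That is s² + 12s + 49.98 = 0, so ω_n = 7.07 rad/s and ζ = 12/(2·7.07) = 0.8487.
%OS = 100·exp(−πζ/√(1−ζ²)) = 0.646%.

0.646%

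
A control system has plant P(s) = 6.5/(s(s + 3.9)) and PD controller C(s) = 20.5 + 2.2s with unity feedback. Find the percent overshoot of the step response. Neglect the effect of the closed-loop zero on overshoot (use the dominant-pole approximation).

1.79%

Forward path: (20.5 + 2.2s)·6.5/(s(s+3.9)). The closed-loop characteristic equation is s² + (3.9 + 6.5·2.2)s + 6.5·20.5 = 0.
That is s² + 18.2s + 133.2 = 0, so ω_n = 11.54 rad/s and ζ = 18.2/(2·11.54) = 0.7883.
%OS = 100·exp(−πζ/√(1−ζ²)) = 1.79%.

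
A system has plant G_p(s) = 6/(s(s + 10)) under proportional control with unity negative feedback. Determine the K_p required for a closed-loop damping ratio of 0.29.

K_p = 49.5

Closed-loop characteristic equation: s² + 10s + K_p·6 = 0.
So ω_n = √(6K_p) and 2ζω_n = 10, giving ζ = 10/(2√(6K_p)).
Setting ζ = 0.29: √(6K_p) = 10/(2·0.29) = 17.24, so K_p = 297.3/6 = 49.5.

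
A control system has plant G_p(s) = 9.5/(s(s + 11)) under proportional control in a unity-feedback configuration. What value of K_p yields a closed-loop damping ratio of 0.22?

K_p = 65.8

Closed-loop characteristic equation: s² + 11s + K_p·9.5 = 0.
So ω_n = √(9.5K_p) and 2ζω_n = 11, giving ζ = 11/(2√(9.5K_p)).
Setting ζ = 0.22: √(9.5K_p) = 11/(2·0.22) = 25, so K_p = 625/9.5 = 65.8.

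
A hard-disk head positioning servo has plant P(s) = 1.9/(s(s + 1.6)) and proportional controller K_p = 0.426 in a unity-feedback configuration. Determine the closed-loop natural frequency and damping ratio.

ω_n = 0.9 rad/s, ζ = 0.889

1 + K_p·P(s) = 0 gives s² + 1.6s + 0.8094 = 0.
Matching s² + 2ζω_n s + ω_n²: ω_n = √0.8094 = 0.8997 rad/s and 2ζω_n = 1.6, so ζ = 1.6/(2·0.8997) = 0.889.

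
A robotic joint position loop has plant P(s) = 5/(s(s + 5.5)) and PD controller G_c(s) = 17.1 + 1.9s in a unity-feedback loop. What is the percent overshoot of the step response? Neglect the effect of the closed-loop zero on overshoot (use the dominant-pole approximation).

Forward path: (17.1 + 1.9s)·5/(s(s+5.5)). The closed-loop characteristic equation is s² + (5.5 + 5·1.9)s + 5·17.1 = 0.
That is s² + 15s + 85.5 = 0, so ω_n = 9.247 rad/s and ζ = 15/(2·9.247) = 0.8111.
%OS = 100·exp(−πζ/√(1−ζ²)) = 1.28%.

1.28%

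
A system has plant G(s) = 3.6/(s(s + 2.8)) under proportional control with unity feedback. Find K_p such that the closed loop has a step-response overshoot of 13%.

From %OS = 100·exp(−πζ/√(1−ζ²)) = 13%, ζ = −ln(0.13)/√(π²+ln²(0.13)) = 0.5446.
Characteristic equation s² + 2.8s + 3.6K_p = 0 gives ζ = 2.8/(2√(3.6K_p)).
Setting ζ = 0.5446: √(3.6K_p) = 2.8/(2·0.5446) = 2.57, so K_p = 6.607/3.6 = 1.84.

K_p = 1.84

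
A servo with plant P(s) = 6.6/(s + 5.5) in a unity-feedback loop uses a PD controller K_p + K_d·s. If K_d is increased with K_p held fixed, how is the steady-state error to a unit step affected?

K_d affects only the transient (the s-coefficient); the DC loop gain, and hence e_ss, depends only on K_p.

unchanged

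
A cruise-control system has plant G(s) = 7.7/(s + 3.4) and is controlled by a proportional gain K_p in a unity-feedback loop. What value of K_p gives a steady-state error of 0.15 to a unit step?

Steady-state error for a unit step on this type-0 loop is 1/(1 + K_p·G(0)).
G(0) = 2.265. Require 1/(1 + K_p·2.265) = 0.15, so 1 + 2.265·K_p = 6.667.
K_p = (6.667 − 1)/2.265 = 2.5.

K_p = 2.5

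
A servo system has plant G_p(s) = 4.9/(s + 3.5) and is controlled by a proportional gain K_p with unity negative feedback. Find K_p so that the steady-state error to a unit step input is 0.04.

K_p = 17.1

For a type-0 loop with proportional control, e_ss = 1/(1 + K_p·G_p(0)).
G_p(0) = 1.4. Require 1/(1 + K_p·1.4) = 0.04, so 1 + 1.4·K_p = 25.
K_p = (25 − 1)/1.4 = 17.1.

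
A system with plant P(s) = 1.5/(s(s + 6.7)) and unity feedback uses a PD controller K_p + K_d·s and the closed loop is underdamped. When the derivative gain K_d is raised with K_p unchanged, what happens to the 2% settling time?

decrease

Characteristic equation s² + (6.7 + 1.5K_d)s + 1.5K_p = 0: raising K_d increases ζω_n = (6.7+1.5K_d)/2 while the loop stays underdamped, so T_s ≈ 4/(ζω_n) decreases.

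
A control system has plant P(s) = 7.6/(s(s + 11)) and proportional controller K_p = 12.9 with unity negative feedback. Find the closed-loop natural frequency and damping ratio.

ω_n = 9.9 rad/s, ζ = 0.555

The closed-loop denominator is s(s+11) + 12.9·7.6 = s² + 11s + 98.04.
Matching s² + 2ζω_n s + ω_n²: ω_n = √98.04 = 9.902 rad/s and 2ζω_n = 11, so ζ = 11/(2·9.902) = 0.555.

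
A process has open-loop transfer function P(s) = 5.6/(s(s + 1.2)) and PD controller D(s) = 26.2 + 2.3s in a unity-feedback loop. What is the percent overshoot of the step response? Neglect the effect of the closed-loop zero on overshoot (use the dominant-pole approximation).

Forward path: (26.2 + 2.3s)·5.6/(s(s+1.2)). The closed-loop characteristic equation is s² + (1.2 + 5.6·2.3)s + 5.6·26.2 = 0.
That is s² + 14.08s + 146.7 = 0, so ω_n = 12.11 rad/s and ζ = 14.08/(2·12.11) = 0.5812.
%OS = 100·exp(−πζ/√(1−ζ²)) = 10.6%.

10.6%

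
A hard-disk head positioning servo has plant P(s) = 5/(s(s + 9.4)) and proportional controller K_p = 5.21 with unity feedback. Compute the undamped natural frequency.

The closed-loop denominator is s(s+9.4) + 5.21·5 = s² + 9.4s + 26.05.
So ω_n² = 26.05 ⇒ ω_n = 5.104 rad/s, and ζ = 9.4/(2ω_n) = 0.921.

ω_n = 5.1 rad/s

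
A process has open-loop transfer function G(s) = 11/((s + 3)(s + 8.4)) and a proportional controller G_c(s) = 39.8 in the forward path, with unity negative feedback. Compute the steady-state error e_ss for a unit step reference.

0.0544

The loop is type 0. Static position error constant K_pos = G_c(0)·G(0) = 39.8·0.4365 = 17.37.
Steady-state error to a unit step: e_ss = 1/(1+K_pos) = 1/18.37 = 0.0544.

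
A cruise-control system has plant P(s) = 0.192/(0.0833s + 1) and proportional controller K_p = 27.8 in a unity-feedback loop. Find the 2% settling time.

T_s ≈ 0.0526 s

Closed loop: T(s) = K_p·P/(1+K_p·P) = 5.338/(0.0833s + 1 + 5.338), with pole at s = −(1 + 5.338)/0.0833 = −76.08.
τ = 1/76.08 = 0.01314 s, so 2% settling time ≈ 4τ = 0.0526 s.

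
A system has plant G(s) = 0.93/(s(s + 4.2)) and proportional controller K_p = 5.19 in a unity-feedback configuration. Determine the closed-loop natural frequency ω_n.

1 + K_p·G(s) = 0 gives s² + 4.2s + 4.827 = 0.
Matching s² + 2ζω_n s + ω_n²: ω_n = √4.827 = 2.197 rad/s and 2ζω_n = 4.2, so ζ = 4.2/(2·2.197) = 0.956.

ω_n = 2.2 rad/s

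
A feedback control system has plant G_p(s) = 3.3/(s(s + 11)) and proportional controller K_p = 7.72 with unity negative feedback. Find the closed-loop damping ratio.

1 + K_p·G_p(s) = 0 gives s² + 11s + 25.48 = 0.
Matching s² + 2ζω_n s + ω_n²: ω_n = √25.48 = 5.047 rad/s and 2ζω_n = 11, so ζ = 11/(2·5.047) = 1.09.

ζ = 1.09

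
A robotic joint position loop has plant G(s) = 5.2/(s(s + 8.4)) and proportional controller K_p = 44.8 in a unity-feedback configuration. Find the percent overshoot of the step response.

Closed-loop characteristic equation: s² + 8.4s + 233 = 0, so ω_n = 15.26 rad/s and ζ = 8.4/(2·15.26) = 0.2752.
%OS = 100·exp(−πζ/√(1−ζ²)) = 100·exp(−π·0.2752/√0.9243) = 40.7%.

40.7%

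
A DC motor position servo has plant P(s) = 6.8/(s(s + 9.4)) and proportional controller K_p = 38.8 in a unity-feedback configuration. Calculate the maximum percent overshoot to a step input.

38.7%

The closed-loop denominator s² + 9.4s + 263.8 gives ω_n = √263.8 = 16.24 and ζ = 9.4/(2ω_n) = 0.2894.
%OS = 100·exp(−πζ/√(1−ζ²)) = 100·exp(−π·0.2894/√0.9163) = 38.7%.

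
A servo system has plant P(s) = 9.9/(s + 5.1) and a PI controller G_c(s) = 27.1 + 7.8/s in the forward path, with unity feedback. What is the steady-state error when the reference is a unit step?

The open loop G_c(s)P(s) has a pole at the origin (type 1), so the static position error constant is infinite and e_ss = 1/(1+∞) = 0.

0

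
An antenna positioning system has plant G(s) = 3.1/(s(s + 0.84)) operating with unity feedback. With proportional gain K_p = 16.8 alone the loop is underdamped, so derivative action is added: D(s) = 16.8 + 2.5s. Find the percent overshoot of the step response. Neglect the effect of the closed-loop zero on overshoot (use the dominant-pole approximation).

9.76%

Forward path: (16.8 + 2.5s)·3.1/(s(s+0.84)). The closed-loop characteristic equation is s² + (0.84 + 3.1·2.5)s + 3.1·16.8 = 0.
That is s² + 8.59s + 52.08 = 0, so ω_n = 7.217 rad/s and ζ = 8.59/(2·7.217) = 0.5952.
%OS = 100·exp(−πζ/√(1−ζ²)) = 9.76%.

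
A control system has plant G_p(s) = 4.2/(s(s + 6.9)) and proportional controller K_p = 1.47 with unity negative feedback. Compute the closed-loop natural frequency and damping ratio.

1 + K_p·G_p(s) = 0 gives s² + 6.9s + 6.174 = 0.
So ω_n² = 6.174 ⇒ ω_n = 2.485 rad/s, and ζ = 6.9/(2ω_n) = 1.39.

ω_n = 2.48 rad/s, ζ = 1.39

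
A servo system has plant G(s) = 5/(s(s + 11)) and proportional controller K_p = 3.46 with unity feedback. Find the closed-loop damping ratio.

ζ = 1.32

The closed-loop denominator is s(s+11) + 3.46·5 = s² + 11s + 17.3.
Matching s² + 2ζω_n s + ω_n²: ω_n = √17.3 = 4.159 rad/s and 2ζω_n = 11, so ζ = 11/(2·4.159) = 1.32.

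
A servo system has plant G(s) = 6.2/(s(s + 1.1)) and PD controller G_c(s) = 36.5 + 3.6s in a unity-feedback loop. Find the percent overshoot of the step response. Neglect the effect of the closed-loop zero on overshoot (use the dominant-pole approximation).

2.03%

Forward path: (36.5 + 3.6s)·6.2/(s(s+1.1)). The closed-loop characteristic equation is s² + (1.1 + 6.2·3.6)s + 6.2·36.5 = 0.
That is s² + 23.42s + 226.3 = 0, so ω_n = 15.04 rad/s and ζ = 23.42/(2·15.04) = 0.7784.
%OS = 100·exp(−πζ/√(1−ζ²)) = 2.03%.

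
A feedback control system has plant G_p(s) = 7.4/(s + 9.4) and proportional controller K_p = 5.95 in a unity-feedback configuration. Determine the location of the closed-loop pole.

s = -53.43

Closed-loop transfer function: T(s) = K_p·G_p(s)/(1 + K_p·G_p(s)) = 44.03/(s + 9.4 + 44.03) = 44.03/(s + 53.43).
The closed-loop pole is at s = −53.43.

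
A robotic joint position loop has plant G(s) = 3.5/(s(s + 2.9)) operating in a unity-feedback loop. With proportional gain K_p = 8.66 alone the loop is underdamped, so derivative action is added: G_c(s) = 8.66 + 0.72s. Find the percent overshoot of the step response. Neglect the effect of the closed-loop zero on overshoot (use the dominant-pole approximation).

16.9%

Forward path: (8.66 + 0.72s)·3.5/(s(s+2.9)). The closed-loop characteristic equation is s² + (2.9 + 3.5·0.72)s + 3.5·8.66 = 0.
That is s² + 5.42s + 30.31 = 0, so ω_n = 5.505 rad/s and ζ = 5.42/(2·5.505) = 0.4922.
%OS = 100·exp(−πζ/√(1−ζ²)) = 16.9%.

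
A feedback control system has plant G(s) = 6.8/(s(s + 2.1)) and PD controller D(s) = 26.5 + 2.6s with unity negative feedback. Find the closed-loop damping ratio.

Forward path: (26.5 + 2.6s)·6.8/(s(s+2.1)). The closed-loop characteristic equation is s² + (2.1 + 6.8·2.6)s + 6.8·26.5 = 0.
That is s² + 19.78s + 180.2 = 0, so ω_n = 13.42 rad/s and ζ = 19.78/(2·13.42) = 0.7367.

ζ = 0.737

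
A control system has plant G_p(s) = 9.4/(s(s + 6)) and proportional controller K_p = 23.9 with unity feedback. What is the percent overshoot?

From 1 + K_pG_p(s) = 0: s² + 6s + 224.7 = 0 ⇒ ω_n = 14.99, ζ = 0.2002.
%OS = 100·exp(−πζ/√(1−ζ²)) = 100·exp(−π·0.2002/√0.9599) = 52.6%.

52.6%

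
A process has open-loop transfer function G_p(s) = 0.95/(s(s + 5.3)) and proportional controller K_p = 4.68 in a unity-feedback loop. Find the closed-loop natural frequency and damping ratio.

ω_n = 2.11 rad/s, ζ = 1.26

The closed-loop denominator is s(s+5.3) + 4.68·0.95 = s² + 5.3s + 4.446.
Matching s² + 2ζω_n s + ω_n²: ω_n = √4.446 = 2.109 rad/s and 2ζω_n = 5.3, so ζ = 5.3/(2·2.109) = 1.26.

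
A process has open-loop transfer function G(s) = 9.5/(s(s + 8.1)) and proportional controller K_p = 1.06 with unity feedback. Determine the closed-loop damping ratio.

ζ = 1.28

The closed-loop denominator is s(s+8.1) + 1.06·9.5 = s² + 8.1s + 10.07.
Matching s² + 2ζω_n s + ω_n²: ω_n = √10.07 = 3.173 rad/s and 2ζω_n = 8.1, so ζ = 8.1/(2·3.173) = 1.28.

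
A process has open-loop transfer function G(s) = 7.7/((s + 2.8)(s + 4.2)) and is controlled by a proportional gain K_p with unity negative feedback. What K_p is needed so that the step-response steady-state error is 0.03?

K_p = 49.4

For a type-0 loop with proportional control, e_ss = 1/(1 + K_p·G(0)).
G(0) = 0.6548. Require 1/(1 + K_p·0.6548) = 0.03, so 1 + 0.6548·K_p = 33.33.
K_p = (33.33 − 1)/0.6548 = 49.4.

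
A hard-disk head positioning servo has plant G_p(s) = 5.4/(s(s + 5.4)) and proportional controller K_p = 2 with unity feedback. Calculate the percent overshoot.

1.08%

Closed-loop characteristic equation: s² + 5.4s + 10.8 = 0, so ω_n = 3.286 rad/s and ζ = 5.4/(2·3.286) = 0.8216.
%OS = 100·exp(−πζ/√(1−ζ²)) = 100·exp(−π·0.8216/√0.325) = 1.08%.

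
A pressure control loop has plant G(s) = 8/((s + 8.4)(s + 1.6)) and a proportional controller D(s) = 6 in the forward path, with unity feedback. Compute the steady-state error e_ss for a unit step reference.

The loop is type 0. Static position error constant K_pos = D(0)·G(0) = 6·0.5952 = 3.571.
Steady-state error to a unit step: e_ss = 1/(1+K_pos) = 1/4.571 = 0.219.

0.219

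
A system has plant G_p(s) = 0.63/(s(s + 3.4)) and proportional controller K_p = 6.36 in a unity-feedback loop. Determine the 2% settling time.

The closed-loop denominator s² + 3.4s + 4.007 gives ω_n = √4.007 = 2.002 and ζ = 3.4/(2ω_n) = 0.8493.
2% settling time T_s ≈ 4/(ζω_n) = 4/1.7 = 2.35 s.

T_s ≈ 2.35 s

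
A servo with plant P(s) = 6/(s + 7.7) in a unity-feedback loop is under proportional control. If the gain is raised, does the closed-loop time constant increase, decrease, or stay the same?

Closed-loop pole is at s = −(7.7+K_p·6); larger K_p moves it further left, so τ = 1/(7.7+K_p·6) decreases.

decrease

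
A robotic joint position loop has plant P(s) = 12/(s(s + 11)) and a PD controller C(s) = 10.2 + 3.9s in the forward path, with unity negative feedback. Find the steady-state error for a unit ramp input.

The loop has one pole at the origin (type 1). Velocity error constant K_v = lim_{s→0} s·C(s)P(s) = 10.2·12/11 = 11.13.
Steady-state error to a unit ramp: e_ss = 1/K_v = 0.0899.

0.0899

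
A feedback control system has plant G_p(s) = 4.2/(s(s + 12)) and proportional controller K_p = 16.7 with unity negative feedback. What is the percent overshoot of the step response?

The closed-loop denominator s² + 12s + 70.14 gives ω_n = √70.14 = 8.375 and ζ = 12/(2ω_n) = 0.7164.
%OS = 100·exp(−πζ/√(1−ζ²)) = 100·exp(−π·0.7164/√0.4867) = 3.97%.

3.97%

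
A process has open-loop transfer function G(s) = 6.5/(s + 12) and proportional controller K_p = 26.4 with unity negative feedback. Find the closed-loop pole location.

Closed-loop transfer function: T(s) = K_p·G(s)/(1 + K_p·G(s)) = 171.6/(s + 12 + 171.6) = 171.6/(s + 183.6).
The closed-loop pole is at s = −183.6.

s = -183.6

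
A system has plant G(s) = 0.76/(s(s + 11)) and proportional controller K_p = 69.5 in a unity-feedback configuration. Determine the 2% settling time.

T_s ≈ 0.727 s

The closed-loop denominator s² + 11s + 52.82 gives ω_n = √52.82 = 7.268 and ζ = 11/(2ω_n) = 0.7568.
2% settling time T_s ≈ 4/(ζω_n) = 4/5.5 = 0.727 s.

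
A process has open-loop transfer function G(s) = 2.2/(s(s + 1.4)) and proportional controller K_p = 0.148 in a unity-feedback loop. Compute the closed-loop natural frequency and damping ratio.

With unity feedback the closed-loop characteristic equation is s² + 1.4s + 0.148·2.2 = s² + 1.4s + 0.3256 = 0.
So ω_n² = 0.3256 ⇒ ω_n = 0.5706 rad/s, and ζ = 1.4/(2ω_n) = 1.23.

ω_n = 0.571 rad/s, ζ = 1.23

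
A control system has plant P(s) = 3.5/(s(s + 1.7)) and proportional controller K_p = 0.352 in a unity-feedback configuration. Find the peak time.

T_p = 4.4 s

From 1 + K_pP(s) = 0: s² + 1.7s + 1.232 = 0 ⇒ ω_n = 1.11, ζ = 0.7658.
Damped frequency ω_d = ω_n√(1−ζ²) = 0.7138 rad/s, so peak time T_p = π/ω_d = 4.4 s.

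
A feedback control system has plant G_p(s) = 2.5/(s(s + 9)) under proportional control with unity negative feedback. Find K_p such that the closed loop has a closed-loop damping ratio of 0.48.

K_p = 35.2

Closed-loop characteristic equation: s² + 9s + K_p·2.5 = 0.
So ω_n = √(2.5K_p) and 2ζω_n = 9, giving ζ = 9/(2√(2.5K_p)).
Setting ζ = 0.48: √(2.5K_p) = 9/(2·0.48) = 9.375, so K_p = 87.89/2.5 = 35.2.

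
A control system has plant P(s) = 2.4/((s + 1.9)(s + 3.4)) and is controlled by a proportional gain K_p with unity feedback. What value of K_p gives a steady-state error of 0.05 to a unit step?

K_p = 51.1

Steady-state error for a unit step on this type-0 loop is 1/(1 + K_p·P(0)).
P(0) = 0.3715. Require 1/(1 + K_p·0.3715) = 0.05, so 1 + 0.3715·K_p = 20.
K_p = (20 − 1)/0.3715 = 51.1.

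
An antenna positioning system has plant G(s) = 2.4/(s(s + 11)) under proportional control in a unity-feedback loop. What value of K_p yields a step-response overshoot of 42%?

From %OS = 100·exp(−πζ/√(1−ζ²)) = 42%, ζ = −ln(0.42)/√(π²+ln²(0.42)) = 0.2662.
Characteristic equation s² + 11s + 2.4K_p = 0 gives ζ = 11/(2√(2.4K_p)).
Setting ζ = 0.2662: √(2.4K_p) = 11/(2·0.2662) = 20.66, so K_p = 427/2.4 = 178.

K_p = 178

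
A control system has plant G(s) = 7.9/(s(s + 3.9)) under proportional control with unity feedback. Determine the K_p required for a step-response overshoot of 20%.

From %OS = 100·exp(−πζ/√(1−ζ²)) = 20%, ζ = −ln(0.2)/√(π²+ln²(0.2)) = 0.4559.
Characteristic equation s² + 3.9s + 7.9K_p = 0 gives ζ = 3.9/(2√(7.9K_p)).
Setting ζ = 0.4559: √(7.9K_p) = 3.9/(2·0.4559) = 4.277, so K_p = 18.29/7.9 = 2.32.

K_p = 2.32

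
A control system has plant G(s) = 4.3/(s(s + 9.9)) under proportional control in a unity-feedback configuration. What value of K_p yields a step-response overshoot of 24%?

K_p = 33.3

From %OS = 100·exp(−πζ/√(1−ζ²)) = 24%, ζ = −ln(0.24)/√(π²+ln²(0.24)) = 0.4136.
Characteristic equation s² + 9.9s + 4.3K_p = 0 gives ζ = 9.9/(2√(4.3K_p)).
Setting ζ = 0.4136: √(4.3K_p) = 9.9/(2·0.4136) = 11.97, so K_p = 143.2/4.3 = 33.3.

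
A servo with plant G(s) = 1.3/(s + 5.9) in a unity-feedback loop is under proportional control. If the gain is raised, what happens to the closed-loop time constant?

decrease

The closed-loop bandwidth 5.9+K_p·1.3 grows with K_p, so τ shrinks.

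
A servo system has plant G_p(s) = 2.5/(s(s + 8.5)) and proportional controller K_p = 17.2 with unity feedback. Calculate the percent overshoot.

6.9%

Closed-loop characteristic equation: s² + 8.5s + 43 = 0, so ω_n = 6.557 rad/s and ζ = 8.5/(2·6.557) = 0.6481.
%OS = 100·exp(−πζ/√(1−ζ²)) = 100·exp(−π·0.6481/√0.5799) = 6.9%.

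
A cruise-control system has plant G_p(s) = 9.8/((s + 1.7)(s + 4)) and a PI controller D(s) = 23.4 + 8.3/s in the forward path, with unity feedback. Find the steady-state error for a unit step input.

The open loop D(s)G_p(s) has a pole at the origin (type 1), so the static position error constant is infinite and e_ss = 1/(1+∞) = 0.

0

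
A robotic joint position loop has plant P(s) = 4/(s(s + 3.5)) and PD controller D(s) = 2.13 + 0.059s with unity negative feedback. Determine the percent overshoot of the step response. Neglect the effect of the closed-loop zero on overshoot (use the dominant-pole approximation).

Forward path: (2.13 + 0.059s)·4/(s(s+3.5)). The closed-loop characteristic equation is s² + (3.5 + 4·0.059)s + 4·2.13 = 0.
That is s² + 3.736s + 8.52 = 0, so ω_n = 2.919 rad/s and ζ = 3.736/(2·2.919) = 0.64.
%OS = 100·exp(−πζ/√(1−ζ²)) = 7.31%.

7.31%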